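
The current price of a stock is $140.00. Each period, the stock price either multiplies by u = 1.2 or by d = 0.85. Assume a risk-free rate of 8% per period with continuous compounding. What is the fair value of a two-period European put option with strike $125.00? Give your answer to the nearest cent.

$2.26

Risk-neutral probability p = (e^0.08 − 0.85)/(1.2 − 0.85) = 0.2333/0.3500 = 0.6665
Terminal stock prices: S_uu = 201.6, S_ud = 142.8, S_dd = 101.1
Terminal payoffs (K − S): max(-76.6, 0) = 0, max(-17.8, 0) = 0, max(23.85, 0) = 23.85
Node u (S = 168): V_u = e^(−0.08)·[0.6665·0.0000 + 0.3335·0.0000] = 0.0000
Node d (S = 119): V_d = e^(−0.08)·[0.6665·0.0000 + 0.3335·23.8500] = 7.3417
Node 0 (S = 140): V_0 = e^(−0.08)·[0.6665·0.0000 + 0.3335·7.3417] = 2.2600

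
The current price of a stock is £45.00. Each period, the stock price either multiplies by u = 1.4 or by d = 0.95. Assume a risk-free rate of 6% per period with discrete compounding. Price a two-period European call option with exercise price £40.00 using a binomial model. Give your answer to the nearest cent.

Risk-neutral probability p = (1 + 0.06 − 0.95)/(1.4 − 0.95) = 0.1100/0.4500 = 0.2444
Terminal stock prices: S_uu = 88.2, S_ud = 59.85, S_dd = 40.61
Terminal payoffs (S − K): max(48.2, 0) = 48.2, max(19.85, 0) = 19.85, max(0.6125, 0) = 0.6125
Node u (S = 63): V_u = 1/1.06·[0.2444·48.2000 + 0.7556·19.8500] = 25.2642
Node d (S = 42.75): V_d = 1/1.06·[0.2444·19.8500 + 0.7556·0.6125] = 5.0142
Node 0 (S = 45): V_0 = 1/1.06·[0.2444·25.2642 + 0.7556·5.0142] = 9.4001

£9.40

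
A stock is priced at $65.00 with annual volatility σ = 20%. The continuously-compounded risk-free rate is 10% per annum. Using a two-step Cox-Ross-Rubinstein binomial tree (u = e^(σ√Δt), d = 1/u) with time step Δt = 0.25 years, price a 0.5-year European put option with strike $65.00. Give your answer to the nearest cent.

CRR parameters: u = e^(σ√Δt) = e^(0.2·√0.25) = 1.1052, d = 1/u = 0.9048
Per-period rate: rΔt = 0.1·0.25 = 0.025, so R = e^0.025 = 1.0253
Risk-neutral probability p = (e^0.025 − 0.9048)/(1.1052 − 0.9048) = 0.1205/0.2003 = 0.6014
Terminal stock prices: S_uu = 79.39, S_ud = 65, S_dd = 53.22
Terminal payoffs (K − S): max(-14.39, 0) = 0, max(0, 0) = 0, max(11.78, 0) = 11.78
Node u (S = 71.84): V_u = e^(−0.025)·[0.6014·0.0000 + 0.3986·0.0000] = 0.0000
Node d (S = 58.81): V_d = e^(−0.025)·[0.6014·0.0000 + 0.3986·11.7825] = 4.5807
Node 0 (S = 65): V_0 = e^(−0.025)·[0.6014·0.0000 + 0.3986·4.5807] = 1.7809

$1.78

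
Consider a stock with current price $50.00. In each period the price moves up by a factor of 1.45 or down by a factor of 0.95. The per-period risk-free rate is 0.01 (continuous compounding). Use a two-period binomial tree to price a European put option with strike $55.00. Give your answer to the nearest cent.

$7.49

Risk-neutral probability p = (e^0.01 − 0.95)/(1.45 − 0.95) = 0.0601/0.5000 = 0.1201
Terminal stock prices: S_uu = 105.1, S_ud = 68.88, S_dd = 45.12
Terminal payoffs (K − S): max(-50.12, 0) = 0, max(-13.88, 0) = 0, max(9.875, 0) = 9.875
Node u (S = 72.5): V_u = e^(−0.01)·[0.1201·0.0000 + 0.8799·0.0000] = 0.0000
Node d (S = 47.5): V_d = e^(−0.01)·[0.1201·0.0000 + 0.8799·9.8750] = 8.6026
Node 0 (S = 50): V_0 = e^(−0.01)·[0.1201·0.0000 + 0.8799·8.6026] = 7.4941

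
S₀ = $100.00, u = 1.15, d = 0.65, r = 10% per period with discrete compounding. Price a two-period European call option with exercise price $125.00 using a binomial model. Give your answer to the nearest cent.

Risk-neutral probability p = (1 + 0.1 − 0.65)/(1.15 − 0.65) = 0.4500/0.5000 = 0.9000
Terminal stock prices: S_uu = 132.2, S_ud = 74.75, S_dd = 42.25
Terminal payoffs (S − K): max(7.25, 0) = 7.25, max(-50.25, 0) = 0, max(-82.75, 0) = 0
Node u (S = 115): V_u = 1/1.1·[0.9000·7.2500 + 0.1000·0.0000] = 5.9318
Node d (S = 65): V_d = 1/1.1·[0.9000·0.0000 + 0.1000·0.0000] = 0.0000
Node 0 (S = 100): V_0 = 1/1.1·[0.9000·5.9318 + 0.1000·0.0000] = 4.8533

$4.85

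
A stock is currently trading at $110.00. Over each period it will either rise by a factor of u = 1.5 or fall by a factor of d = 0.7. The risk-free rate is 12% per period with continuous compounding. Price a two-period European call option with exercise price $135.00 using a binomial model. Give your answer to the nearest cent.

$25.27

Risk-neutral probability p = (e^0.12 − 0.7)/(1.5 − 0.7) = 0.4275/0.8000 = 0.5344
Terminal stock prices: S_uu = 247.5, S_ud = 115.5, S_dd = 53.9
Terminal payoffs (S − K): max(112.5, 0) = 112.5, max(-19.5, 0) = 0, max(-81.1, 0) = 0
Node u (S = 165): V_u = e^(−0.12)·[0.5344·112.5000 + 0.4656·0.0000] = 53.3188
Node d (S = 77): V_d = e^(−0.12)·[0.5344·0.0000 + 0.4656·0.0000] = 0.0000
Node 0 (S = 110): V_0 = e^(−0.12)·[0.5344·53.3188 + 0.4656·0.0000] = 25.2701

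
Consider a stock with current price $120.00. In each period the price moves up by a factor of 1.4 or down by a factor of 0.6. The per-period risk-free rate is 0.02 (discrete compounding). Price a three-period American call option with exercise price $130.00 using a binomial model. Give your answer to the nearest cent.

Risk-neutral probability p = (1 + 0.02 − 0.6)/(1.4 − 0.6) = 0.4200/0.8000 = 0.5250
Terminal stock prices: S_uuu = 329.3, S_uud = 141.1, S_udd = 60.48, S_ddd = 25.92
Terminal payoffs (S − K): max(199.3, 0) = 199.3, max(11.12, 0) = 11.12, max(-69.52, 0) = 0, max(-104.1, 0) = 0
Node uu (S = 235.2): continuation = 1/1.02·[0.5250·199.2800 + 0.4750·11.1200] = 107.7490; exercise value = 105.2000 ≤ continuation, so V_uu = 107.7490
Node ud (S = 100.8): continuation = 1/1.02·[0.5250·11.1200 + 0.4750·0.0000] = 5.7235; exercise value = 0.0000 ≤ continuation, so V_ud = 5.7235
Node dd (S = 43.2): continuation = 1/1.02·[0.5250·0.0000 + 0.4750·0.0000] = 0.0000; exercise value = 0.0000 ≤ continuation, so V_dd = 0.0000
Node u (S = 168): continuation = 1/1.02·[0.5250·107.7490 + 0.4750·5.7235] = 58.1244; exercise value = 38.0000 ≤ continuation, so V_u = 58.1244
Node d (S = 72): continuation = 1/1.02·[0.5250·5.7235 + 0.4750·0.0000] = 2.9459; exercise value = 0.0000 ≤ continuation, so V_d = 2.9459
Node 0 (S = 120): continuation = 1/1.02·[0.5250·58.1244 + 0.4750·2.9459] = 31.2889; exercise value = 0.0000 ≤ continuation, so V_0 = 31.2889

$31.29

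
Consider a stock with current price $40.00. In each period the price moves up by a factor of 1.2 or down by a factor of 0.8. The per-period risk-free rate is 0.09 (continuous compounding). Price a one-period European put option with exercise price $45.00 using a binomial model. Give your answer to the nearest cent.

$3.14

Risk-neutral probability p = (e^0.09 − 0.8)/(1.2 − 0.8) = 0.2942/0.4000 = 0.7354
Terminal stock prices: S_u = 48, S_d = 32
Terminal payoffs (K − S): max(-3, 0) = 0, max(13, 0) = 13
Node 0 (S = 40): V_0 = e^(−0.09)·[0.7354·0.0000 + 0.2646·13.0000] = 3.1433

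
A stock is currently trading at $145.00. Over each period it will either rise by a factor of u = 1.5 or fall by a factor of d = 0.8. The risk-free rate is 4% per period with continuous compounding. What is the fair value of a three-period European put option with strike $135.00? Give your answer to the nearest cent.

Risk-neutral probability p = (e^0.04 − 0.8)/(1.5 − 0.8) = 0.2408/0.7000 = 0.3440
Terminal stock prices: S_uuu = 489.4, S_uud = 261, S_udd = 139.2, S_ddd = 74.24
Terminal payoffs (K − S): max(-354.4, 0) = 0, max(-126, 0) = 0, max(-4.2, 0) = 0, max(60.76, 0) = 60.76
Node uu (S = 326.2): V_uu = e^(−0.04)·[0.3440·0.0000 + 0.6560·0.0000] = 0.0000
Node ud (S = 174): V_ud = e^(−0.04)·[0.3440·0.0000 + 0.6560·0.0000] = 0.0000
Node dd (S = 92.8): V_dd = e^(−0.04)·[0.3440·0.0000 + 0.6560·60.7600] = 38.2948
Node u (S = 217.5): V_u = e^(−0.04)·[0.3440·0.0000 + 0.6560·0.0000] = 0.0000
Node d (S = 116): V_d = e^(−0.04)·[0.3440·0.0000 + 0.6560·38.2948] = 24.1358
Node 0 (S = 145): V_0 = e^(−0.04)·[0.3440·0.0000 + 0.6560·24.1358] = 15.2119

$15.21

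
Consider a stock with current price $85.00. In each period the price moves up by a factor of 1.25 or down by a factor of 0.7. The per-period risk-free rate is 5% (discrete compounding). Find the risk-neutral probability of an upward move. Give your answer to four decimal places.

p = 0.6364

Risk-neutral probability p = (1 + 0.05 − 0.7)/(1.25 − 0.7) = 0.3500/0.5500 = 0.6364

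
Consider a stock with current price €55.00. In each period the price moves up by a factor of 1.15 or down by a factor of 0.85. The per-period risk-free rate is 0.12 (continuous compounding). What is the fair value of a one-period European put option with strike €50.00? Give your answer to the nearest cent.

€0.22

Risk-neutral probability p = (e^0.12 − 0.85)/(1.15 − 0.85) = 0.2775/0.3000 = 0.9250
Terminal stock prices: S_u = 63.25, S_d = 46.75
Terminal payoffs (K − S): max(-13.25, 0) = 0, max(3.25, 0) = 3.25
Node 0 (S = 55): V_0 = e^(−0.12)·[0.9250·0.0000 + 0.0750·3.2500] = 0.2162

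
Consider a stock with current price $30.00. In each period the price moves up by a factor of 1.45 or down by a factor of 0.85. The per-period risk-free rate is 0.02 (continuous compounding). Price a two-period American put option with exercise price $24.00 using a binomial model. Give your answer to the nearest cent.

$1.15

Risk-neutral probability p = (e^0.02 − 0.85)/(1.45 − 0.85) = 0.1702/0.6000 = 0.2837
Terminal stock prices: S_uu = 63.08, S_ud = 36.98, S_dd = 21.67
Terminal payoffs (K − S): max(-39.08, 0) = 0, max(-12.98, 0) = 0, max(2.325, 0) = 2.325
Node u (S = 43.5): continuation = e^(−0.02)·[0.2837·0.0000 + 0.7163·0.0000] = 0.0000; exercise value = 0.0000 ≤ continuation, so V_u = 0.0000
Node d (S = 25.5): continuation = e^(−0.02)·[0.2837·0.0000 + 0.7163·2.3250] = 1.6325; exercise value = 0.0000 ≤ continuation, so V_d = 1.6325
Node 0 (S = 30): continuation = e^(−0.02)·[0.2837·0.0000 + 0.7163·1.6325] = 1.1462; exercise value = 0.0000 ≤ continuation, so V_0 = 1.1462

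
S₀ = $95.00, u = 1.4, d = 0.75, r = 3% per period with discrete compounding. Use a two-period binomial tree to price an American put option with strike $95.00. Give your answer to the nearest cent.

$13.13

Risk-neutral probability p = (1 + 0.03 − 0.75)/(1.4 − 0.75) = 0.2800/0.6500 = 0.4308
Terminal stock prices: S_uu = 186.2, S_ud = 99.75, S_dd = 53.44
Terminal payoffs (K − S): max(-91.2, 0) = 0, max(-4.75, 0) = 0, max(41.56, 0) = 41.56
Node u (S = 133): continuation = 1/1.03·[0.4308·0.0000 + 0.5692·0.0000] = 0.0000; exercise value = 0.0000 ≤ continuation, so V_u = 0.0000
Node d (S = 71.25): continuation = 1/1.03·[0.4308·0.0000 + 0.5692·41.5625] = 22.9696; exercise value = 23.7500 > continuation, so V_d = 23.7500 (exercise)
Node 0 (S = 95): continuation = 1/1.03·[0.4308·0.0000 + 0.5692·23.7500] = 13.1255; exercise value = 0.0000 ≤ continuation, so V_0 = 13.1255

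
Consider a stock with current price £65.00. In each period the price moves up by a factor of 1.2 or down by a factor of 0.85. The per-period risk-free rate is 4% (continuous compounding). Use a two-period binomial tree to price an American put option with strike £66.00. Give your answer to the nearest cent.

Risk-neutral probability p = (e^0.04 − 0.85)/(1.2 − 0.85) = 0.1908/0.3500 = 0.5452
Terminal stock prices: S_uu = 93.6, S_ud = 66.3, S_dd = 46.96
Terminal payoffs (K − S): max(-27.6, 0) = 0, max(-0.3, 0) = 0, max(19.04, 0) = 19.04
Node u (S = 78): continuation = e^(−0.04)·[0.5452·0.0000 + 0.4548·0.0000] = 0.0000; exercise value = 0.0000 ≤ continuation, so V_u = 0.0000
Node d (S = 55.25): continuation = e^(−0.04)·[0.5452·0.0000 + 0.4548·19.0375] = 8.3192; exercise value = 10.7500 > continuation, so V_d = 10.7500 (exercise)
Node 0 (S = 65): continuation = e^(−0.04)·[0.5452·0.0000 + 0.4548·10.7500] = 4.6977; exercise value = 1.0000 ≤ continuation, so V_0 = 4.6977

£4.70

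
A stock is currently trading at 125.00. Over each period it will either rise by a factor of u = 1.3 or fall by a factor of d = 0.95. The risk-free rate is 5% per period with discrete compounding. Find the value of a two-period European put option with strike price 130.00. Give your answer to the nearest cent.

Risk-neutral probability p = (1 + 0.05 − 0.95)/(1.3 − 0.95) = 0.1000/0.3500 = 0.2857
Terminal stock prices: S_uu = 211.3, S_ud = 154.4, S_dd = 112.8
Terminal payoffs (K − S): max(-81.25, 0) = 0, max(-24.38, 0) = 0, max(17.19, 0) = 17.19
Node u (S = 162.5): V_u = 1/1.05·[0.2857·0.0000 + 0.7143·0.0000] = 0.0000
Node d (S = 118.8): V_d = 1/1.05·[0.2857·0.0000 + 0.7143·17.1875] = 11.6922
Node 0 (S = 125): V_0 = 1/1.05·[0.2857·0.0000 + 0.7143·11.6922] = 7.9539

7.95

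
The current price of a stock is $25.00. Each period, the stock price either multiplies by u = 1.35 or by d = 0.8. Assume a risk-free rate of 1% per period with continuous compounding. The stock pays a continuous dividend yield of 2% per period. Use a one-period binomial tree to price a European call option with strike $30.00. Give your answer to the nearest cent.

$1.28

Per-period risk-free factor R = e^0.01 = 1.0101; dividend-adjusted growth = e^(0.01−0.02) = 0.9900.
Risk-neutral probability p = (0.9900 − 0.8)/(1.35 − 0.8) = 0.1900/0.5500 = 0.3455
Terminal stock prices: S_u = 33.75, S_d = 20
Terminal payoffs (S − K): max(3.75, 0) = 3.75, max(-10, 0) = 0
Node 0 (S = 25): V_0 = e^(−0.01)·[0.3455·3.7500 + 0.6545·0.0000] = 1.2829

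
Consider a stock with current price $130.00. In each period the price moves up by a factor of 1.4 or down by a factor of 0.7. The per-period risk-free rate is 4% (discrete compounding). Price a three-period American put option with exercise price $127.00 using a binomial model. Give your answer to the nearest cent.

Risk-neutral probability p = (1 + 0.04 − 0.7)/(1.4 − 0.7) = 0.3400/0.7000 = 0.4857
Terminal stock prices: S_uuu = 356.7, S_uud = 178.4, S_udd = 89.18, S_ddd = 44.59
Terminal payoffs (K − S): max(-229.7, 0) = 0, max(-51.36, 0) = 0, max(37.82, 0) = 37.82, max(82.41, 0) = 82.41
Node uu (S = 254.8): continuation = 1/1.04·[0.4857·0.0000 + 0.5143·0.0000] = 0.0000; exercise value = 0.0000 ≤ continuation, so V_uu = 0.0000
Node ud (S = 127.4): continuation = 1/1.04·[0.4857·0.0000 + 0.5143·37.8200] = 18.7022; exercise value = 0.0000 ≤ continuation, so V_ud = 18.7022
Node dd (S = 63.7): continuation = 1/1.04·[0.4857·37.8200 + 0.5143·82.4100] = 58.4154; exercise value = 63.3000 > continuation, so V_dd = 63.3000 (exercise)
Node u (S = 182): continuation = 1/1.04·[0.4857·0.0000 + 0.5143·18.7022] = 9.2483; exercise value = 0.0000 ≤ continuation, so V_u = 9.2483
Node d (S = 91): continuation = 1/1.04·[0.4857·18.7022 + 0.5143·63.3000] = 40.0367; exercise value = 36.0000 ≤ continuation, so V_d = 40.0367
Node 0 (S = 130): continuation = 1/1.04·[0.4857·9.2483 + 0.5143·40.0367] = 24.1177; exercise value = 0.0000 ≤ continuation, so V_0 = 24.1177

$24.12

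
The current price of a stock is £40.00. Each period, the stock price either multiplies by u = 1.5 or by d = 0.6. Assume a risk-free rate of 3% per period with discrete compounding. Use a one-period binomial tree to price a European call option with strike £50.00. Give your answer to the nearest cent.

£4.64

Risk-neutral probability p = (1 + 0.03 − 0.6)/(1.5 − 0.6) = 0.4300/0.9000 = 0.4778
Terminal stock prices: S_u = 60, S_d = 24
Terminal payoffs (S − K): max(10, 0) = 10, max(-26, 0) = 0
Node 0 (S = 40): V_0 = 1/1.03·[0.4778·10.0000 + 0.5222·0.0000] = 4.6386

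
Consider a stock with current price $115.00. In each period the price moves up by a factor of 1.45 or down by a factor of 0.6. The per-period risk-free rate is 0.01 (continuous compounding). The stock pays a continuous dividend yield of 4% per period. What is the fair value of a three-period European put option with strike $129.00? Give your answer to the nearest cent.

$46.01

Per-period risk-free factor R = e^0.01 = 1.0101; dividend-adjusted growth = e^(0.01−0.04) = 0.9704.
Risk-neutral probability p = (0.9704 − 0.6)/(1.45 − 0.6) = 0.3704/0.8500 = 0.4358
Terminal stock prices: S_uuu = 350.6, S_uud = 145.1, S_udd = 60.03, S_ddd = 24.84
Terminal payoffs (K − S): max(-221.6, 0) = 0, max(-16.07, 0) = 0, max(68.97, 0) = 68.97, max(104.2, 0) = 104.2
Node uu (S = 241.8): V_uu = e^(−0.01)·[0.4358·0.0000 + 0.5642·0.0000] = 0.0000
Node ud (S = 100): V_ud = e^(−0.01)·[0.4358·0.0000 + 0.5642·68.9700] = 38.5244
Node dd (S = 41.4): V_dd = e^(−0.01)·[0.4358·68.9700 + 0.5642·104.1600] = 87.9397
Node u (S = 166.8): V_u = e^(−0.01)·[0.4358·0.0000 + 0.5642·38.5244] = 21.5185
Node d (S = 69): V_d = e^(−0.01)·[0.4358·38.5244 + 0.5642·87.9397] = 65.7429
Node 0 (S = 115): V_0 = e^(−0.01)·[0.4358·21.5185 + 0.5642·65.7429] = 46.0067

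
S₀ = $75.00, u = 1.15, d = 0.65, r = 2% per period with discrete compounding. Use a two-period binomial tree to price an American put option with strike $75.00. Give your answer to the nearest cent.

Risk-neutral probability p = (1 + 0.02 − 0.65)/(1.15 − 0.65) = 0.3700/0.5000 = 0.7400
Terminal stock prices: S_uu = 99.19, S_ud = 56.06, S_dd = 31.69
Terminal payoffs (K − S): max(-24.19, 0) = 0, max(18.94, 0) = 18.94, max(43.31, 0) = 43.31
Node u (S = 86.25): continuation = 1/1.02·[0.7400·0.0000 + 0.2600·18.9375] = 4.8272; exercise value = 0.0000 ≤ continuation, so V_u = 4.8272
Node d (S = 48.75): continuation = 1/1.02·[0.7400·18.9375 + 0.2600·43.3125] = 24.7794; exercise value = 26.2500 > continuation, so V_d = 26.2500 (exercise)
Node 0 (S = 75): continuation = 1/1.02·[0.7400·4.8272 + 0.2600·26.2500] = 10.1933; exercise value = 0.0000 ≤ continuation, so V_0 = 10.1933

$10.19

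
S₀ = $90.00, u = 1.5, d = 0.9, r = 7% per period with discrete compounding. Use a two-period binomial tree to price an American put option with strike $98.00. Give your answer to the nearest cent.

$11.39

Risk-neutral probability p = (1 + 0.07 − 0.9)/(1.5 − 0.9) = 0.1700/0.6000 = 0.2833
Terminal stock prices: S_uu = 202.5, S_ud = 121.5, S_dd = 72.9
Terminal payoffs (K − S): max(-104.5, 0) = 0, max(-23.5, 0) = 0, max(25.1, 0) = 25.1
Node u (S = 135): continuation = 1/1.07·[0.2833·0.0000 + 0.7167·0.0000] = 0.0000; exercise value = 0.0000 ≤ continuation, so V_u = 0.0000
Node d (S = 81): continuation = 1/1.07·[0.2833·0.0000 + 0.7167·25.1000] = 16.8115; exercise value = 17.0000 > continuation, so V_d = 17.0000 (exercise)
Node 0 (S = 90): continuation = 1/1.07·[0.2833·0.0000 + 0.7167·17.0000] = 11.3863; exercise value = 8.0000 ≤ continuation, so V_0 = 11.3863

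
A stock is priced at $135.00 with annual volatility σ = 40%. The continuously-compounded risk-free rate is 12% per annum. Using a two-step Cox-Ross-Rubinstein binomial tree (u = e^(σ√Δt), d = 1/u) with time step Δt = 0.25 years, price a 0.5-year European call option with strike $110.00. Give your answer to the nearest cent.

CRR parameters: u = e^(σ√Δt) = e^(0.4·√0.25) = 1.2214, d = 1/u = 0.8187
Per-period rate: rΔt = 0.12·0.25 = 0.03, so R = e^0.03 = 1.0305
Risk-neutral probability p = (e^0.03 − 0.8187)/(1.2214 − 0.8187) = 0.2117/0.4027 = 0.5258
Terminal stock prices: S_uu = 201.4, S_ud = 135, S_dd = 90.49
Terminal payoffs (S − K): max(91.4, 0) = 91.4, max(25, 0) = 25, max(-19.51, 0) = 0
Node u (S = 164.9): V_u = e^(−0.03)·[0.5258·91.3963 + 0.4742·25.0000] = 58.1404
Node d (S = 110.5): V_d = e^(−0.03)·[0.5258·25.0000 + 0.4742·0.0000] = 12.7564
Node 0 (S = 135): V_0 = e^(−0.03)·[0.5258·58.1404 + 0.4742·12.7564] = 35.5369

$35.54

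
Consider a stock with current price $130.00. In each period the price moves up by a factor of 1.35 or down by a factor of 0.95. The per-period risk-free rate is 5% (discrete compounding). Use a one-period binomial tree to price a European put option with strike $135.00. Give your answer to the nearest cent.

Risk-neutral probability p = (1 + 0.05 − 0.95)/(1.35 − 0.95) = 0.1000/0.4000 = 0.2500
Terminal stock prices: S_u = 175.5, S_d = 123.5
Terminal payoffs (K − S): max(-40.5, 0) = 0, max(11.5, 0) = 11.5
Node 0 (S = 130): V_0 = 1/1.05·[0.2500·0.0000 + 0.7500·11.5000] = 8.2143

$8.21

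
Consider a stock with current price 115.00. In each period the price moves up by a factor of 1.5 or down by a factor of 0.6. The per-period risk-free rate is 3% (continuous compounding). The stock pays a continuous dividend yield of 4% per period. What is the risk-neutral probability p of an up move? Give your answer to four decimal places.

p = 0.4334

Per-period risk-free factor R = e^0.03 = 1.0305; dividend-adjusted growth = e^(0.03−0.04) = 0.9900.
Risk-neutral probability p = (0.9900 − 0.6)/(1.5 − 0.6) = 0.3900/0.9000 = 0.4334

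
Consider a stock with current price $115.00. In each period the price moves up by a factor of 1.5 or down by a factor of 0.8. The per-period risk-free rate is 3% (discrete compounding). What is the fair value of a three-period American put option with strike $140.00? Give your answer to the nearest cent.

$36.24

Risk-neutral probability p = (1 + 0.03 − 0.8)/(1.5 − 0.8) = 0.2300/0.7000 = 0.3286
Terminal stock prices: S_uuu = 388.1, S_uud = 207, S_udd = 110.4, S_ddd = 58.88
Terminal payoffs (K − S): max(-248.1, 0) = 0, max(-67, 0) = 0, max(29.6, 0) = 29.6, max(81.12, 0) = 81.12
Node uu (S = 258.8): continuation = 1/1.03·[0.3286·0.0000 + 0.6714·0.0000] = 0.0000; exercise value = 0.0000 ≤ continuation, so V_uu = 0.0000
Node ud (S = 138): continuation = 1/1.03·[0.3286·0.0000 + 0.6714·29.6000] = 19.2954; exercise value = 2.0000 ≤ continuation, so V_ud = 19.2954
Node dd (S = 73.6): continuation = 1/1.03·[0.3286·29.6000 + 0.6714·81.1200] = 62.3223; exercise value = 66.4000 > continuation, so V_dd = 66.4000 (exercise)
Node u (S = 172.5): continuation = 1/1.03·[0.3286·0.0000 + 0.6714·19.2954] = 12.5782; exercise value = 0.0000 ≤ continuation, so V_u = 12.5782
Node d (S = 92): continuation = 1/1.03·[0.3286·19.2954 + 0.6714·66.4000] = 49.4396; exercise value = 48.0000 ≤ continuation, so V_d = 49.4396
Node 0 (S = 115): continuation = 1/1.03·[0.3286·12.5782 + 0.6714·49.4396] = 36.2408; exercise value = 25.0000 ≤ continuation, so V_0 = 36.2408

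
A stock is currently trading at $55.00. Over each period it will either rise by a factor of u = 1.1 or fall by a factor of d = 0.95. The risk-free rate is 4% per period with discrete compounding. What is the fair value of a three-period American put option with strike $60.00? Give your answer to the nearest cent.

$5.00

Risk-neutral probability p = (1 + 0.04 − 0.95)/(1.1 − 0.95) = 0.0900/0.1500 = 0.6000
Terminal stock prices: S_uuu = 73.21, S_uud = 63.22, S_udd = 54.6, S_ddd = 47.16
Terminal payoffs (K − S): max(-13.21, 0) = 0, max(-3.223, 0) = 0, max(5.399, 0) = 5.399, max(12.84, 0) = 12.84
Node uu (S = 66.55): continuation = 1/1.04·[0.6000·0.0000 + 0.4000·0.0000] = 0.0000; exercise value = 0.0000 ≤ continuation, so V_uu = 0.0000
Node ud (S = 57.48): continuation = 1/1.04·[0.6000·0.0000 + 0.4000·5.3987] = 2.0764; exercise value = 2.5250 > continuation, so V_ud = 2.5250 (exercise)
Node dd (S = 49.64): continuation = 1/1.04·[0.6000·5.3987 + 0.4000·12.8444] = 8.0548; exercise value = 10.3625 > continuation, so V_dd = 10.3625 (exercise)
Node u (S = 60.5): continuation = 1/1.04·[0.6000·0.0000 + 0.4000·2.5250] = 0.9712; exercise value = 0.0000 ≤ continuation, so V_u = 0.9712
Node d (S = 52.25): continuation = 1/1.04·[0.6000·2.5250 + 0.4000·10.3625] = 5.4423; exercise value = 7.7500 > continuation, so V_d = 7.7500 (exercise)
Node 0 (S = 55): continuation = 1/1.04·[0.6000·0.9712 + 0.4000·7.7500] = 3.5411; exercise value = 5.0000 > continuation, so V_0 = 5.0000 (exercise)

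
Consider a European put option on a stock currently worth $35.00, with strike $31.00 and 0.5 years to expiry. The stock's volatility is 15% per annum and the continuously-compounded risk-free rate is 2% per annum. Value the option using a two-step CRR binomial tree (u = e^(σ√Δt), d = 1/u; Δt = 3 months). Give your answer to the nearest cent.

CRR parameters: u = e^(σ√Δt) = e^(0.15·√0.25) = 1.0779, d = 1/u = 0.9277
Per-period rate: rΔt = 0.02·0.25 = 0.005, so R = e^0.005 = 1.0050
Risk-neutral probability p = (e^0.005 − 0.9277)/(1.0779 − 0.9277) = 0.0773/0.1501 = 0.5146
Terminal stock prices: S_uu = 40.66, S_ud = 35, S_dd = 30.12
Terminal payoffs (K − S): max(-9.664, 0) = 0, max(-4, 0) = 0, max(0.8752, 0) = 0.8752
Node u (S = 37.73): V_u = e^(−0.005)·[0.5146·0.0000 + 0.4854·0.0000] = 0.0000
Node d (S = 32.47): V_d = e^(−0.005)·[0.5146·0.0000 + 0.4854·0.8752] = 0.4227
Node 0 (S = 35): V_0 = e^(−0.005)·[0.5146·0.0000 + 0.4854·0.4227] = 0.2041

$0.20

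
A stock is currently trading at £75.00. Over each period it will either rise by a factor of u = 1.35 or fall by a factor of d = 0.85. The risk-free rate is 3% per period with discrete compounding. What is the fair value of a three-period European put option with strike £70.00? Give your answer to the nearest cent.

Risk-neutral probability p = (1 + 0.03 − 0.85)/(1.35 − 0.85) = 0.1800/0.5000 = 0.3600
Terminal stock prices: S_uuu = 184.5, S_uud = 116.2, S_udd = 73.15, S_ddd = 46.06
Terminal payoffs (K − S): max(-114.5, 0) = 0, max(-46.18, 0) = 0, max(-3.153, 0) = 0, max(23.94, 0) = 23.94
Node uu (S = 136.7): V_uu = 1/1.03·[0.3600·0.0000 + 0.6400·0.0000] = 0.0000
Node ud (S = 86.06): V_ud = 1/1.03·[0.3600·0.0000 + 0.6400·0.0000] = 0.0000
Node dd (S = 54.19): V_dd = 1/1.03·[0.3600·0.0000 + 0.6400·23.9406] = 14.8757
Node u (S = 101.2): V_u = 1/1.03·[0.3600·0.0000 + 0.6400·0.0000] = 0.0000
Node d (S = 63.75): V_d = 1/1.03·[0.3600·0.0000 + 0.6400·14.8757] = 9.2432
Node 0 (S = 75): V_0 = 1/1.03·[0.3600·0.0000 + 0.6400·9.2432] = 5.7433

£5.74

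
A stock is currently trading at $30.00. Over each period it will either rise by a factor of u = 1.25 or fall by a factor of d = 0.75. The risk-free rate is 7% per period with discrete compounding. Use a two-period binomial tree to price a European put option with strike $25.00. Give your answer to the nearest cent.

Risk-neutral probability p = (1 + 0.07 − 0.75)/(1.25 − 0.75) = 0.3200/0.5000 = 0.6400
Terminal stock prices: S_uu = 46.88, S_ud = 28.12, S_dd = 16.88
Terminal payoffs (K − S): max(-21.88, 0) = 0, max(-3.125, 0) = 0, max(8.125, 0) = 8.125
Node u (S = 37.5): V_u = 1/1.07·[0.6400·0.0000 + 0.3600·0.0000] = 0.0000
Node d (S = 22.5): V_d = 1/1.07·[0.6400·0.0000 + 0.3600·8.1250] = 2.7336
Node 0 (S = 30): V_0 = 1/1.07·[0.6400·0.0000 + 0.3600·2.7336] = 0.9197

$0.92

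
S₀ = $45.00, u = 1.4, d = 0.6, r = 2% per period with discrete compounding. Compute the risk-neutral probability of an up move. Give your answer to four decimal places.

p = 0.5250

Risk-neutral probability p = (1 + 0.02 − 0.6)/(1.4 − 0.6) = 0.4200/0.8000 = 0.5250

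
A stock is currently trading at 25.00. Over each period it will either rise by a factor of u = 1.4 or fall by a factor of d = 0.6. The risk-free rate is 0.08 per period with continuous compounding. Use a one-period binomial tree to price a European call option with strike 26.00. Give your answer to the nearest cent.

Risk-neutral probability p = (e^0.08 − 0.6)/(1.4 − 0.6) = 0.4833/0.8000 = 0.6041
Terminal stock prices: S_u = 35, S_d = 15
Terminal payoffs (S − K): max(9, 0) = 9, max(-11, 0) = 0
Node 0 (S = 25): V_0 = e^(−0.08)·[0.6041·9.0000 + 0.3959·0.0000] = 5.0190

5.02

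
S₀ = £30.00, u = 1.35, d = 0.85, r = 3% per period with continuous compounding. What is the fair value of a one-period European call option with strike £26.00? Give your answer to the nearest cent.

Risk-neutral probability p = (e^0.03 − 0.85)/(1.35 − 0.85) = 0.1805/0.5000 = 0.3609
Terminal stock prices: S_u = 40.5, S_d = 25.5
Terminal payoffs (S − K): max(14.5, 0) = 14.5, max(-0.5, 0) = 0
Node 0 (S = 30): V_0 = e^(−0.03)·[0.3609·14.5000 + 0.6391·0.0000] = 5.0785

£5.08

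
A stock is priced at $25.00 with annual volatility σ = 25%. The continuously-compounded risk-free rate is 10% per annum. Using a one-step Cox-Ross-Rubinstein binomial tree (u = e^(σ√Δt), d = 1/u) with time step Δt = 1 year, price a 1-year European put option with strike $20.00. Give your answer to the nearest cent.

$0.17

CRR parameters: u = e^(σ√Δt) = e^(0.25·√1) = 1.2840, d = 1/u = 0.7788
Per-period rate: rΔt = 0.1·1 = 0.1, so R = e^0.1 = 1.1052
Risk-neutral probability p = (e^0.1 − 0.7788)/(1.2840 − 0.7788) = 0.3264/0.5052 = 0.6460
Terminal stock prices: S_u = 32.1, S_d = 19.47
Terminal payoffs (K − S): max(-12.1, 0) = 0, max(0.53, 0) = 0.53
Node 0 (S = 25): V_0 = e^(−0.1)·[0.6460·0.0000 + 0.3540·0.5300] = 0.1698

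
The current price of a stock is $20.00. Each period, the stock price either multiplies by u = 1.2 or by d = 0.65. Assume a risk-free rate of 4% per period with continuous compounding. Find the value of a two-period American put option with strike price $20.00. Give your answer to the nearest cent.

$2.78

Risk-neutral probability p = (e^0.04 − 0.65)/(1.2 − 0.65) = 0.3908/0.5500 = 0.7106
Terminal stock prices: S_uu = 28.8, S_ud = 15.6, S_dd = 8.45
Terminal payoffs (K − S): max(-8.8, 0) = 0, max(4.4, 0) = 4.4, max(11.55, 0) = 11.55
Node u (S = 24): continuation = e^(−0.04)·[0.7106·0.0000 + 0.2894·4.4000] = 1.2236; exercise value = 0.0000 ≤ continuation, so V_u = 1.2236
Node d (S = 13): continuation = e^(−0.04)·[0.7106·4.4000 + 0.2894·11.5500] = 6.2158; exercise value = 7.0000 > continuation, so V_d = 7.0000 (exercise)
Node 0 (S = 20): continuation = e^(−0.04)·[0.7106·1.2236 + 0.2894·7.0000] = 2.7819; exercise value = 0.0000 ≤ continuation, so V_0 = 2.7819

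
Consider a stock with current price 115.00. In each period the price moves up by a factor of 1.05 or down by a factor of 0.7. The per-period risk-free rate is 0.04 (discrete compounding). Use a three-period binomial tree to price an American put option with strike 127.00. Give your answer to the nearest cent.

12.00

Risk-neutral probability p = (1 + 0.04 − 0.7)/(1.05 − 0.7) = 0.3400/0.3500 = 0.9714
Terminal stock prices: S_uuu = 133.1, S_uud = 88.75, S_udd = 59.17, S_ddd = 39.44
Terminal payoffs (K − S): max(-6.127, 0) = 0, max(38.25, 0) = 38.25, max(67.83, 0) = 67.83, max(87.56, 0) = 87.56
Node uu (S = 126.8): continuation = 1/1.04·[0.9714·0.0000 + 0.0286·38.2488] = 1.0508; exercise value = 0.2125 ≤ continuation, so V_uu = 1.0508
Node ud (S = 84.52): continuation = 1/1.04·[0.9714·38.2488 + 0.0286·67.8325] = 37.5904; exercise value = 42.4750 > continuation, so V_ud = 42.4750 (exercise)
Node dd (S = 56.35): continuation = 1/1.04·[0.9714·67.8325 + 0.0286·87.5550] = 65.7654; exercise value = 70.6500 > continuation, so V_dd = 70.6500 (exercise)
Node u (S = 120.8): continuation = 1/1.04·[0.9714·1.0508 + 0.0286·42.4750] = 2.1484; exercise value = 6.2500 > continuation, so V_u = 6.2500 (exercise)
Node d (S = 80.5): continuation = 1/1.04·[0.9714·42.4750 + 0.0286·70.6500] = 41.6154; exercise value = 46.5000 > continuation, so V_d = 46.5000 (exercise)
Node 0 (S = 115): continuation = 1/1.04·[0.9714·6.2500 + 0.0286·46.5000] = 7.1154; exercise value = 12.0000 > continuation, so V_0 = 12.0000 (exercise)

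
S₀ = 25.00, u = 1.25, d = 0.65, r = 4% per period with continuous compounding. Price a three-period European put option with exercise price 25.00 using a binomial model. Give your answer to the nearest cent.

Risk-neutral probability p = (e^0.04 − 0.65)/(1.25 − 0.65) = 0.3908/0.6000 = 0.6514
Terminal stock prices: S_uuu = 48.83, S_uud = 25.39, S_udd = 13.2, S_ddd = 6.866
Terminal payoffs (K − S): max(-23.83, 0) = 0, max(-0.3906, 0) = 0, max(11.8, 0) = 11.8, max(18.13, 0) = 18.13
Node uu (S = 39.06): V_uu = e^(−0.04)·[0.6514·0.0000 + 0.3486·0.0000] = 0.0000
Node ud (S = 20.31): V_ud = e^(−0.04)·[0.6514·0.0000 + 0.3486·11.7969] = 3.9517
Node dd (S = 10.56): V_dd = e^(−0.04)·[0.6514·11.7969 + 0.3486·18.1344] = 13.4572
Node u (S = 31.25): V_u = e^(−0.04)·[0.6514·0.0000 + 0.3486·3.9517] = 1.3237
Node d (S = 16.25): V_d = e^(−0.04)·[0.6514·3.9517 + 0.3486·13.4572] = 6.9809
Node 0 (S = 25): V_0 = e^(−0.04)·[0.6514·1.3237 + 0.3486·6.9809] = 3.1669

3.17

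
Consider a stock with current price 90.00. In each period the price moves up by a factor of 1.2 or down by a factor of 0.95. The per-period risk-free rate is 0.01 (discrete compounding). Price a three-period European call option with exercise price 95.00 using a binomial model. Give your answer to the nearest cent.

5.39

Risk-neutral probability p = (1 + 0.01 − 0.95)/(1.2 − 0.95) = 0.0600/0.2500 = 0.2400
Terminal stock prices: S_uuu = 155.5, S_uud = 123.1, S_udd = 97.47, S_ddd = 77.16
Terminal payoffs (S − K): max(60.52, 0) = 60.52, max(28.12, 0) = 28.12, max(2.47, 0) = 2.47, max(-17.84, 0) = 0
Node uu (S = 129.6): V_uu = 1/1.01·[0.2400·60.5200 + 0.7600·28.1200] = 35.5406
Node ud (S = 102.6): V_ud = 1/1.01·[0.2400·28.1200 + 0.7600·2.4700] = 8.5406
Node dd (S = 81.22): V_dd = 1/1.01·[0.2400·2.4700 + 0.7600·0.0000] = 0.5869
Node u (S = 108): V_u = 1/1.01·[0.2400·35.5406 + 0.7600·8.5406] = 14.8719
Node d (S = 85.5): V_d = 1/1.01·[0.2400·8.5406 + 0.7600·0.5869] = 2.4711
Node 0 (S = 90): V_0 = 1/1.01·[0.2400·14.8719 + 0.7600·2.4711] = 5.3934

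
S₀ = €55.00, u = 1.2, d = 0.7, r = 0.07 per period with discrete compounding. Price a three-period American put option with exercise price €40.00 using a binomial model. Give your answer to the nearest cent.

Risk-neutral probability p = (1 + 0.07 − 0.7)/(1.2 − 0.7) = 0.3700/0.5000 = 0.7400
Terminal stock prices: S_uuu = 95.04, S_uud = 55.44, S_udd = 32.34, S_ddd = 18.86
Terminal payoffs (K − S): max(-55.04, 0) = 0, max(-15.44, 0) = 0, max(7.66, 0) = 7.66, max(21.14, 0) = 21.14
Node uu (S = 79.2): continuation = 1/1.07·[0.7400·0.0000 + 0.2600·0.0000] = 0.0000; exercise value = 0.0000 ≤ continuation, so V_uu = 0.0000
Node ud (S = 46.2): continuation = 1/1.07·[0.7400·0.0000 + 0.2600·7.6600] = 1.8613; exercise value = 0.0000 ≤ continuation, so V_ud = 1.8613
Node dd (S = 26.95): continuation = 1/1.07·[0.7400·7.6600 + 0.2600·21.1350] = 10.4332; exercise value = 13.0500 > continuation, so V_dd = 13.0500 (exercise)
Node u (S = 66): continuation = 1/1.07·[0.7400·0.0000 + 0.2600·1.8613] = 0.4523; exercise value = 0.0000 ≤ continuation, so V_u = 0.4523
Node d (S = 38.5): continuation = 1/1.07·[0.7400·1.8613 + 0.2600·13.0500] = 4.4583; exercise value = 1.5000 ≤ continuation, so V_d = 4.4583
Node 0 (S = 55): continuation = 1/1.07·[0.7400·0.4523 + 0.2600·4.4583] = 1.3961; exercise value = 0.0000 ≤ continuation, so V_0 = 1.3961

€1.40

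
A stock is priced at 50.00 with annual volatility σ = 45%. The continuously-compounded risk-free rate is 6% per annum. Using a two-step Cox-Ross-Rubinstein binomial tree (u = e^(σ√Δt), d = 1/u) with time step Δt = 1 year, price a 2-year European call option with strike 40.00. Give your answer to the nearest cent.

19.69

CRR parameters: u = e^(σ√Δt) = e^(0.45·√1) = 1.5683, d = 1/u = 0.6376
Per-period rate: rΔt = 0.06·1 = 0.06, so R = e^0.06 = 1.0618
Risk-neutral probability p = (e^0.06 − 0.6376)/(1.5683 − 0.6376) = 0.4242/0.9307 = 0.4558
Terminal stock prices: S_uu = 123, S_ud = 50, S_dd = 20.33
Terminal payoffs (S − K): max(82.98, 0) = 82.98, max(10, 0) = 10, max(-19.67, 0) = 0
Node u (S = 78.42): V_u = e^(−0.06)·[0.4558·82.9802 + 0.5442·10.0000] = 40.7450
Node d (S = 31.88): V_d = e^(−0.06)·[0.4558·10.0000 + 0.5442·0.0000] = 4.2926
Node 0 (S = 50): V_0 = e^(−0.06)·[0.4558·40.7450 + 0.5442·4.2926] = 19.6901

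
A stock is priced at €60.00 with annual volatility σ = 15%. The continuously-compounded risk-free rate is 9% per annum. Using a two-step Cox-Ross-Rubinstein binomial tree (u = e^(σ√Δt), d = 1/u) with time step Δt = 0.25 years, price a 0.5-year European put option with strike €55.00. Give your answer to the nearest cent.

CRR parameters: u = e^(σ√Δt) = e^(0.15·√0.25) = 1.0779, d = 1/u = 0.9277
Per-period rate: rΔt = 0.09·0.25 = 0.0225, so R = e^0.0225 = 1.0228
Risk-neutral probability p = (e^0.0225 − 0.9277)/(1.0779 − 0.9277) = 0.0950/0.1501 = 0.6328
Terminal stock prices: S_uu = 69.71, S_ud = 60, S_dd = 51.64
Terminal payoffs (K − S): max(-14.71, 0) = 0, max(-5, 0) = 0, max(3.358, 0) = 3.358
Node u (S = 64.67): V_u = e^(−0.0225)·[0.6328·0.0000 + 0.3672·0.0000] = 0.0000
Node d (S = 55.66): V_d = e^(−0.0225)·[0.6328·0.0000 + 0.3672·3.3575] = 1.2054
Node 0 (S = 60): V_0 = e^(−0.0225)·[0.6328·0.0000 + 0.3672·1.2054] = 0.4328

€0.43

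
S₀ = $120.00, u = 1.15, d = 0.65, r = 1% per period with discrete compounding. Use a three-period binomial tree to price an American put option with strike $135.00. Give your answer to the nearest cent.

Risk-neutral probability p = (1 + 0.01 − 0.65)/(1.15 − 0.65) = 0.3600/0.5000 = 0.7200
Terminal stock prices: S_uuu = 182.5, S_uud = 103.2, S_udd = 58.31, S_ddd = 32.95
Terminal payoffs (K − S): max(-47.5, 0) = 0, max(31.84, 0) = 31.84, max(76.69, 0) = 76.69, max(102, 0) = 102
Node uu (S = 158.7): continuation = 1/1.01·[0.7200·0.0000 + 0.2800·31.8450] = 8.8283; exercise value = 0.0000 ≤ continuation, so V_uu = 8.8283
Node ud (S = 89.7): continuation = 1/1.01·[0.7200·31.8450 + 0.2800·76.6950] = 43.9634; exercise value = 45.3000 > continuation, so V_ud = 45.3000 (exercise)
Node dd (S = 50.7): continuation = 1/1.01·[0.7200·76.6950 + 0.2800·102.0450] = 82.9634; exercise value = 84.3000 > continuation, so V_dd = 84.3000 (exercise)
Node u (S = 138): continuation = 1/1.01·[0.7200·8.8283 + 0.2800·45.3000] = 18.8519; exercise value = 0.0000 ≤ continuation, so V_u = 18.8519
Node d (S = 78): continuation = 1/1.01·[0.7200·45.3000 + 0.2800·84.3000] = 55.6634; exercise value = 57.0000 > continuation, so V_d = 57.0000 (exercise)
Node 0 (S = 120): continuation = 1/1.01·[0.7200·18.8519 + 0.2800·57.0000] = 29.2409; exercise value = 15.0000 ≤ continuation, so V_0 = 29.2409

$29.24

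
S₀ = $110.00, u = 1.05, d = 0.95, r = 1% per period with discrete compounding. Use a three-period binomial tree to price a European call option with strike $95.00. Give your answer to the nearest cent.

$17.84

Risk-neutral probability p = (1 + 0.01 − 0.95)/(1.05 − 0.95) = 0.0600/0.1000 = 0.6000
Terminal stock prices: S_uuu = 127.3, S_uud = 115.2, S_udd = 104.2, S_ddd = 94.31
Terminal payoffs (S − K): max(32.34, 0) = 32.34, max(20.21, 0) = 20.21, max(9.239, 0) = 9.239, max(-0.6888, 0) = 0
Node uu (S = 121.3): V_uu = 1/1.01·[0.6000·32.3388 + 0.4000·20.2113] = 27.2156
Node ud (S = 109.7): V_ud = 1/1.01·[0.6000·20.2113 + 0.4000·9.2387] = 15.6656
Node dd (S = 99.27): V_dd = 1/1.01·[0.6000·9.2387 + 0.4000·0.0000] = 5.4884
Node u (S = 115.5): V_u = 1/1.01·[0.6000·27.2156 + 0.4000·15.6656] = 22.3719
Node d (S = 104.5): V_d = 1/1.01·[0.6000·15.6656 + 0.4000·5.4884] = 11.4799
Node 0 (S = 110): V_0 = 1/1.01·[0.6000·22.3719 + 0.4000·11.4799] = 17.8367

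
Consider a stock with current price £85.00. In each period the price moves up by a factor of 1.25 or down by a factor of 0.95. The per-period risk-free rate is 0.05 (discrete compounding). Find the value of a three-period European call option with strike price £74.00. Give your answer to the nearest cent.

Risk-neutral probability p = (1 + 0.05 − 0.95)/(1.25 − 0.95) = 0.1000/0.3000 = 0.3333
Terminal stock prices: S_uuu = 166, S_uud = 126.2, S_udd = 95.89, S_ddd = 72.88
Terminal payoffs (S − K): max(92.02, 0) = 92.02, max(52.17, 0) = 52.17, max(21.89, 0) = 21.89, max(-1.123, 0) = 0
Node uu (S = 132.8): V_uu = 1/1.05·[0.3333·92.0156 + 0.6667·52.1719] = 62.3363
Node ud (S = 100.9): V_ud = 1/1.05·[0.3333·52.1719 + 0.6667·21.8906] = 30.4613
Node dd (S = 76.71): V_dd = 1/1.05·[0.3333·21.8906 + 0.6667·0.0000] = 6.9494
Node u (S = 106.2): V_u = 1/1.05·[0.3333·62.3363 + 0.6667·30.4613] = 39.1298
Node d (S = 80.75): V_d = 1/1.05·[0.3333·30.4613 + 0.6667·6.9494] = 14.0826
Node 0 (S = 85): V_0 = 1/1.05·[0.3333·39.1298 + 0.6667·14.0826] = 21.3635

£21.36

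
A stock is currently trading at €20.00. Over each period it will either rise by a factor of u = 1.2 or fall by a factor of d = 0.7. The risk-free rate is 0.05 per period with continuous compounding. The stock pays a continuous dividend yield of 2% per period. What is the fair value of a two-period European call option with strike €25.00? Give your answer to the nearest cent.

€1.50

Per-period risk-free factor R = e^0.05 = 1.0513; dividend-adjusted growth = e^(0.05−0.02) = 1.0305.
Risk-neutral probability p = (1.0305 − 0.7)/(1.2 − 0.7) = 0.3305/0.5000 = 0.6609
Terminal stock prices: S_uu = 28.8, S_ud = 16.8, S_dd = 9.8
Terminal payoffs (S − K): max(3.8, 0) = 3.8, max(-8.2, 0) = 0, max(-15.2, 0) = 0
Node u (S = 24): V_u = e^(−0.05)·[0.6609·3.8000 + 0.3391·0.0000] = 2.3890
Node d (S = 14): V_d = e^(−0.05)·[0.6609·0.0000 + 0.3391·0.0000] = 0.0000
Node 0 (S = 20): V_0 = e^(−0.05)·[0.6609·2.3890 + 0.3391·0.0000] = 1.5019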